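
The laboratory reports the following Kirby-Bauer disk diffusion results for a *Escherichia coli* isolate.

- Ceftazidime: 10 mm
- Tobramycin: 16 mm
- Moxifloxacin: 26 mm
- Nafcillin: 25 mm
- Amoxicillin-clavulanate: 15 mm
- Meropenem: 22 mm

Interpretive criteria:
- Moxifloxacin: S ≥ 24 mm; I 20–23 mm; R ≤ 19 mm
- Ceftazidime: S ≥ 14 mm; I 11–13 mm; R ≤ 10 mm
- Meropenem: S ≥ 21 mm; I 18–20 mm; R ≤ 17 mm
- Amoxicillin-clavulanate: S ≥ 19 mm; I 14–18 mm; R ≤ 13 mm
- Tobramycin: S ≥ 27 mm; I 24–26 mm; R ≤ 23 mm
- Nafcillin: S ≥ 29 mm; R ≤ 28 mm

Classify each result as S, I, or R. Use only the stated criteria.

Ceftazidime 10 mm: ≤ 10 mm — Resistant
Tobramycin (16 mm) ≤ 23 mm — R
Moxifloxacin: 26 mm is ≥ 24 mm — susceptible
Nafcillin: 25 mm is ≤ 28 mm ⇒ resistant
Amoxicillin-clavulanate 15 mm: in 14–18 mm ⇒ Intermediate
Meropenem 22 mm: ≥ 21 mm — susceptible

R, R, S, R, I, S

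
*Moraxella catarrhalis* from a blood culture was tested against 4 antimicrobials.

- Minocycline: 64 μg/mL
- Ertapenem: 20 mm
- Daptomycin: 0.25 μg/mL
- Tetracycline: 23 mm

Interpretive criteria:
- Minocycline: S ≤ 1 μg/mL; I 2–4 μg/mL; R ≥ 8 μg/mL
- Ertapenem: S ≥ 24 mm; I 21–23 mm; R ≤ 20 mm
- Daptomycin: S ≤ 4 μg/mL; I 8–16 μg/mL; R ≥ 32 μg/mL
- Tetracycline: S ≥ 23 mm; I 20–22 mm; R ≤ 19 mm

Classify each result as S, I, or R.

R, R, S, S

Minocycline (64 μg/mL) ≥ 8 μg/mL — resistant
Ertapenem: 20 mm is ≤ 20 mm ⇒ R
Daptomycin 0.25 μg/mL: ≤ 4 μg/mL → Susceptible
Tetracycline (23 mm) ≥ 23 mm ⇒ S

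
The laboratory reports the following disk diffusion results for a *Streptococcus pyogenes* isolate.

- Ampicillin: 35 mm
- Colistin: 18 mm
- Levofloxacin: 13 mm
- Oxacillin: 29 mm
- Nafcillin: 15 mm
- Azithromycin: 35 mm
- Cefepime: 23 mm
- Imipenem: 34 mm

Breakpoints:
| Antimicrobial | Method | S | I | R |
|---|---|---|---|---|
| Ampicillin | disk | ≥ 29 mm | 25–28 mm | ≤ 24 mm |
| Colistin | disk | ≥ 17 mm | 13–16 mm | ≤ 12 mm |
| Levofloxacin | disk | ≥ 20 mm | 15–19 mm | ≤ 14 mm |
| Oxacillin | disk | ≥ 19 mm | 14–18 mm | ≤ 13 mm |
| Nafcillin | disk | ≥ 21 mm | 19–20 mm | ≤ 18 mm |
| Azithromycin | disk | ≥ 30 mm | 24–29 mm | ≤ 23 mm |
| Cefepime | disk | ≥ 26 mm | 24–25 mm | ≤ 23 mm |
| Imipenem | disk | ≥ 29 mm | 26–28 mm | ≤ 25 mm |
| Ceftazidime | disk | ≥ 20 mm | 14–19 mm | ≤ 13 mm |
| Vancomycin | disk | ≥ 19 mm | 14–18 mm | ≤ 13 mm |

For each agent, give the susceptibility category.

Ampicillin: 35 mm is ≥ 29 mm → Susceptible
Colistin (18 mm) ≥ 17 mm ⇒ Susceptible
Levofloxacin 13 mm: ≤ 14 mm ⇒ Resistant
Oxacillin: 29 mm is ≥ 19 mm ⇒ S
Nafcillin: 15 mm is ≤ 18 mm ⇒ R
Azithromycin 35 mm: ≥ 30 mm → S
Cefepime: 23 mm is ≤ 23 mm ⇒ R
Imipenem (34 mm) ≥ 29 mm ⇒ S

S, S, R, S, R, S, R, S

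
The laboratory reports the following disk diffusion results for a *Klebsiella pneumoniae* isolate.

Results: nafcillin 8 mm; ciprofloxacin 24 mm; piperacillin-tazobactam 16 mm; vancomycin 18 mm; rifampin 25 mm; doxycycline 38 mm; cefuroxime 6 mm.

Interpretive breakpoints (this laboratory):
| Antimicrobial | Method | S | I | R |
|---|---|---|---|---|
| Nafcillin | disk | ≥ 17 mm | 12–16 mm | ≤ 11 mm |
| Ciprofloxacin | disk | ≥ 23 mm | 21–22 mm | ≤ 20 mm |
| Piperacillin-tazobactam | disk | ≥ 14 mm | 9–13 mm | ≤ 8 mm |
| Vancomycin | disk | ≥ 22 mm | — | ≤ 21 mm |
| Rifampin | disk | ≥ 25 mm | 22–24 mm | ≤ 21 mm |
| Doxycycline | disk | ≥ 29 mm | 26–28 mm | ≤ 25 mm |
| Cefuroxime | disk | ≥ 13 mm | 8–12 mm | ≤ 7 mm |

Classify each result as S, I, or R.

R, S, S, R, S, S, R

Nafcillin (8 mm) ≤ 11 mm — Resistant
Ciprofloxacin: 24 mm is ≥ 23 mm ⇒ S
Piperacillin-tazobactam 16 mm: ≥ 14 mm — S
Vancomycin (18 mm) ≤ 21 mm → R
Rifampin 25 mm: ≥ 25 mm ⇒ S
Doxycycline: 38 mm is ≥ 29 mm → susceptible
Cefuroxime (6 mm) ≤ 7 mm → resistant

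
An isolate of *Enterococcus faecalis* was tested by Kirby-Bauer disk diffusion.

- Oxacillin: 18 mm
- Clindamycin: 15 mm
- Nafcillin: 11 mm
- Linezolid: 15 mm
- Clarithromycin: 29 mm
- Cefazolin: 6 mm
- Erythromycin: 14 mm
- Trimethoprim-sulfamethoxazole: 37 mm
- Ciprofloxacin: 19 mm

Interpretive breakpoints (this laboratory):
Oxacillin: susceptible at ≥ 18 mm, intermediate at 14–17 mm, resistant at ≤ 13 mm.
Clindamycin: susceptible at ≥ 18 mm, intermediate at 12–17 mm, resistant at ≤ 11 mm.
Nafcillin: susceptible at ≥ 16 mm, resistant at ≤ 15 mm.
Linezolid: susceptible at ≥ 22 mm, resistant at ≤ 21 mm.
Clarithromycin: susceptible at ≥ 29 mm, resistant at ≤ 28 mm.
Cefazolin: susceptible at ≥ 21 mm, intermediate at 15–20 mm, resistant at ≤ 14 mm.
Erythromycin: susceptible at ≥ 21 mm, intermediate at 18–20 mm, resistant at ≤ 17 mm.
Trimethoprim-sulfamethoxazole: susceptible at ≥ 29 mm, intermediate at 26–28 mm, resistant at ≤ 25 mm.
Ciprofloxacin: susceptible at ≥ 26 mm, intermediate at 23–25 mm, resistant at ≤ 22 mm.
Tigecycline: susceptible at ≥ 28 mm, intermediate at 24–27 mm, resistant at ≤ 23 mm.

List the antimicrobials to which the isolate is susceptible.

Oxacillin (18 mm) ≥ 18 mm ⇒ susceptible
Clindamycin: 15 mm is in 12–17 mm — I
Nafcillin 11 mm: ≤ 15 mm → R
Linezolid 15 mm: ≤ 21 mm → Resistant
Clarithromycin (29 mm) ≥ 29 mm — susceptible
Cefazolin 6 mm: ≤ 14 mm — R
Erythromycin 14 mm: ≤ 17 mm ⇒ R
Trimethoprim-sulfamethoxazole 37 mm: ≥ 29 mm ⇒ Susceptible
Ciprofloxacin: 19 mm is ≤ 22 mm → resistant

oxacillin, clarithromycin, trimethoprim-sulfamethoxazole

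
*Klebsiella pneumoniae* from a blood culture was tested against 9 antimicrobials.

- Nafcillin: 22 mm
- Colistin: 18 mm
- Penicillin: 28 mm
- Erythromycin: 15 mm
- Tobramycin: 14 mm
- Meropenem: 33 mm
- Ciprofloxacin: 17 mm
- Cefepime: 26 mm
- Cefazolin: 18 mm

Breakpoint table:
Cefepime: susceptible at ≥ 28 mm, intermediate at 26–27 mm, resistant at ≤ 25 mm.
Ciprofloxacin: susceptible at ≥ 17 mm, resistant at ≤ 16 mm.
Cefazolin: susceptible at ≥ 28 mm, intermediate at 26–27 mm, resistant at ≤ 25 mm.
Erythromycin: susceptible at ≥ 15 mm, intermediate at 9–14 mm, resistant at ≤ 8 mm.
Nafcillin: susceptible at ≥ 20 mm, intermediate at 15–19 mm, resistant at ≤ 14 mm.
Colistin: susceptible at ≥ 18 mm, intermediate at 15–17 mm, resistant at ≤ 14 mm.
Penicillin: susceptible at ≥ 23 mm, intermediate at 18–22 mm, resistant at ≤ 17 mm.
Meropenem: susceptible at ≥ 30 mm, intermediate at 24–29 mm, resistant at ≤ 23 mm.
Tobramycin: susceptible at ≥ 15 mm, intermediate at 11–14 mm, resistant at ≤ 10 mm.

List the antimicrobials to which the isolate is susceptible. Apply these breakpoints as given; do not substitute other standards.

nafcillin, colistin, penicillin, erythromycin, meropenem, ciprofloxacin

Nafcillin: 22 mm is ≥ 20 mm → Susceptible
Colistin: 18 mm is ≥ 18 mm ⇒ susceptible
Penicillin 28 mm: ≥ 23 mm → susceptible
Erythromycin (15 mm) ≥ 15 mm — Susceptible
Tobramycin 14 mm: in 11–14 mm → Intermediate
Meropenem (33 mm) ≥ 30 mm → susceptible
Ciprofloxacin: 17 mm is ≥ 17 mm → susceptible
Cefepime: 26 mm is in 26–27 mm ⇒ I
Cefazolin (18 mm) ≤ 25 mm — Resistant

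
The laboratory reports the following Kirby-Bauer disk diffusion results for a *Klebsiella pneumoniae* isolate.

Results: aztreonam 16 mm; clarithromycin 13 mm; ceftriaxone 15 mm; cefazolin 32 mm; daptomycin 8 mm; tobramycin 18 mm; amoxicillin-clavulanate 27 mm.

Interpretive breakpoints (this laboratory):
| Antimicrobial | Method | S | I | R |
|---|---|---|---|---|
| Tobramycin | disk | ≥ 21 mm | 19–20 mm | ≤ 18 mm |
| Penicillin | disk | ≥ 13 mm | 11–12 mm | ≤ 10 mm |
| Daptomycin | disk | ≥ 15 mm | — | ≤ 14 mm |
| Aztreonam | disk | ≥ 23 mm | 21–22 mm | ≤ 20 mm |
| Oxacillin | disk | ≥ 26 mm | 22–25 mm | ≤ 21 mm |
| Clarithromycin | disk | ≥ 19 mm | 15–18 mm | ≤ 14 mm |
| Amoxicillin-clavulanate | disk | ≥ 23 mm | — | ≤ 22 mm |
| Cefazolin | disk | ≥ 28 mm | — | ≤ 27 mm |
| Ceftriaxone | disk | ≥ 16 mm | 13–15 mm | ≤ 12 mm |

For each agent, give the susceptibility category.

R, R, I, S, R, R, S

Aztreonam: 16 mm is ≤ 20 mm — Resistant
Clarithromycin 13 mm: ≤ 14 mm → R
Ceftriaxone: 15 mm is in 13–15 mm → I
Cefazolin: 32 mm is ≥ 28 mm → S
Daptomycin (8 mm) ≤ 14 mm ⇒ Resistant
Tobramycin 18 mm: ≤ 18 mm → R
Amoxicillin-clavulanate 27 mm: ≥ 23 mm ⇒ susceptible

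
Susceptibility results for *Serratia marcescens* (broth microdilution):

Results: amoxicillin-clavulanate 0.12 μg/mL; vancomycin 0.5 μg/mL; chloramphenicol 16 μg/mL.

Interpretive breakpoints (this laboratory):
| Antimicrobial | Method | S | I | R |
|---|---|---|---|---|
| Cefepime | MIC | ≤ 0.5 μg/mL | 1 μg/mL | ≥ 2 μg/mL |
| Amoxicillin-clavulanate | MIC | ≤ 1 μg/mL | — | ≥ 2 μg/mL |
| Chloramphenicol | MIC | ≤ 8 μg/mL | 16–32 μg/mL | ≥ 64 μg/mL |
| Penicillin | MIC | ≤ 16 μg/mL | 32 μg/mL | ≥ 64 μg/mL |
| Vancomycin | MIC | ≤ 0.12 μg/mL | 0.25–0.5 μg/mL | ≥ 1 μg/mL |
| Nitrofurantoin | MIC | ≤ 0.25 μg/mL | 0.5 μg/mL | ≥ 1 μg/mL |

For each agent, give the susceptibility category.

Amoxicillin-clavulanate 0.12 μg/mL: ≤ 1 μg/mL → susceptible
Vancomycin (0.5 μg/mL) in 0.25–0.5 μg/mL → intermediate
Chloramphenicol: 16 μg/mL is in 16–32 μg/mL ⇒ I

S, I, I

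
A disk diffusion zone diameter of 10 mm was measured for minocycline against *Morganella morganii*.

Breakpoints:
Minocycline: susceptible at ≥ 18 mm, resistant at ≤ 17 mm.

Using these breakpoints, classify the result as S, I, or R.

Resistant

Minocycline: 10 mm is ≤ 17 mm — resistant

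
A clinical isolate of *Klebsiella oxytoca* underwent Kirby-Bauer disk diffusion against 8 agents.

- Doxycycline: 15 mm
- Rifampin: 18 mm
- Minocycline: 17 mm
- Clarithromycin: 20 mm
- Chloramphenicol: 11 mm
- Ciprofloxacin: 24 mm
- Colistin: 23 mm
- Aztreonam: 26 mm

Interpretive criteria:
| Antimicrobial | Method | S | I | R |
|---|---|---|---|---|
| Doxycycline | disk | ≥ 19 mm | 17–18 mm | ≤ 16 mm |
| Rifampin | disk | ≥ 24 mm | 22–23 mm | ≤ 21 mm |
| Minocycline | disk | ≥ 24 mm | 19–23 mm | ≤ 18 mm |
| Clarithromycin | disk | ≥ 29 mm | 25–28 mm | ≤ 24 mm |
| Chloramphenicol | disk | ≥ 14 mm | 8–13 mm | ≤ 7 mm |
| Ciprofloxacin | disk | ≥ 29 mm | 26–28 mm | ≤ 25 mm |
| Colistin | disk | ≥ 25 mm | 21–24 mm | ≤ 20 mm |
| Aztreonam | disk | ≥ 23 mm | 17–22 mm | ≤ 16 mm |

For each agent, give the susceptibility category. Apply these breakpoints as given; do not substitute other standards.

R, R, R, R, I, R, I, S

Doxycycline: 15 mm is ≤ 16 mm — R
Rifampin: 18 mm is ≤ 21 mm → resistant
Minocycline 17 mm: ≤ 18 mm → Resistant
Clarithromycin (20 mm) ≤ 24 mm ⇒ R
Chloramphenicol: 11 mm is in 8–13 mm — Intermediate
Ciprofloxacin (24 mm) ≤ 25 mm ⇒ Resistant
Colistin: 23 mm is in 21–24 mm ⇒ I
Aztreonam (26 mm) ≥ 23 mm → susceptible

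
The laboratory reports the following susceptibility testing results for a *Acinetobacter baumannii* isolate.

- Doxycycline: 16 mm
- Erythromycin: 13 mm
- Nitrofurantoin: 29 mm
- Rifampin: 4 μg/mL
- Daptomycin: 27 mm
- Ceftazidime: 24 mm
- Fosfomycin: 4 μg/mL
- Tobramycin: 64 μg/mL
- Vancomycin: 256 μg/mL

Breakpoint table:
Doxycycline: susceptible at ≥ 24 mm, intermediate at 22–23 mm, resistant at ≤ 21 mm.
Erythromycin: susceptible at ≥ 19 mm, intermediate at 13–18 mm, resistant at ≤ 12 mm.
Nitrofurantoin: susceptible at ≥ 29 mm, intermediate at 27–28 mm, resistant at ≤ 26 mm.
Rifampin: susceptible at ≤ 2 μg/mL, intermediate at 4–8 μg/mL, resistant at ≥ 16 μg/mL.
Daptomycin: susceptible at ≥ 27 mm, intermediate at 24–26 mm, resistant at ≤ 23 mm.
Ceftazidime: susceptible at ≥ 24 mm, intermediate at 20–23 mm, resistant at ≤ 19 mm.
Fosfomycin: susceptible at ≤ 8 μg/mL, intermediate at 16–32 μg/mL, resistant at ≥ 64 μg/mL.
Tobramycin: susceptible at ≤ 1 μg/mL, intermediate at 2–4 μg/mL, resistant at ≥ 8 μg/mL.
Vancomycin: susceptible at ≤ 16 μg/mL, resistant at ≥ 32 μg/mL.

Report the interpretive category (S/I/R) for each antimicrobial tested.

R, I, S, I, S, S, S, R, R

Doxycycline 16 mm: ≤ 21 mm ⇒ Resistant
Erythromycin (13 mm) in 13–18 mm ⇒ Intermediate
Nitrofurantoin: 29 mm is ≥ 29 mm — S
Rifampin (4 μg/mL) in 4–8 μg/mL — Intermediate
Daptomycin 27 mm: ≥ 27 mm — susceptible
Ceftazidime: 24 mm is ≥ 24 mm ⇒ S
Fosfomycin (4 μg/mL) ≤ 8 μg/mL → Susceptible
Tobramycin 64 μg/mL: ≥ 8 μg/mL ⇒ resistant
Vancomycin 256 μg/mL: ≥ 32 μg/mL ⇒ Resistant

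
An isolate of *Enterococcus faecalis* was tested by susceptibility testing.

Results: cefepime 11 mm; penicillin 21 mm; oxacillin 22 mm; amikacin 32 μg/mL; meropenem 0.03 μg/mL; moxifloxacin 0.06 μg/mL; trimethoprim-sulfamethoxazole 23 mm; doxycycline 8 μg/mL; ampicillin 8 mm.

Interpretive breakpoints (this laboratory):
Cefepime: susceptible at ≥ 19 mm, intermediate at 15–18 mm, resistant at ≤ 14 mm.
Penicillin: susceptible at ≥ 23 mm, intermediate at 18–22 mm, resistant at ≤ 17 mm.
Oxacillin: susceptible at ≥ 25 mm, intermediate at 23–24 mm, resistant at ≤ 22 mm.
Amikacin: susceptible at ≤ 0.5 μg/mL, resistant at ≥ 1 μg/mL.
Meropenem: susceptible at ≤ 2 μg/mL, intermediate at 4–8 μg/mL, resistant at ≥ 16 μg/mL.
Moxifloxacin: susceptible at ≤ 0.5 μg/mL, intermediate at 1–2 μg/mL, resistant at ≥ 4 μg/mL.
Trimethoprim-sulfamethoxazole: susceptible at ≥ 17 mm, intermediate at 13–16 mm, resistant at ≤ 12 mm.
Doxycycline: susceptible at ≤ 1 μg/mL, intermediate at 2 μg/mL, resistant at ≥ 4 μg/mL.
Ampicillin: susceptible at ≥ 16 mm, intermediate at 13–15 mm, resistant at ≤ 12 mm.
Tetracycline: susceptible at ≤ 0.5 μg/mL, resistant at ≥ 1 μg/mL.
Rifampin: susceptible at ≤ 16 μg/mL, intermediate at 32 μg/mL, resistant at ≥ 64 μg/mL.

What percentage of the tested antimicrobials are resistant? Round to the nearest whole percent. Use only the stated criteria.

Cefepime (11 mm) ≤ 14 mm → Resistant
Penicillin 21 mm: in 18–22 mm → intermediate
Oxacillin: 22 mm is ≤ 22 mm — Resistant
Amikacin: 32 μg/mL is ≥ 1 μg/mL → R
Meropenem: 0.03 μg/mL is ≤ 2 μg/mL — Susceptible
Moxifloxacin: 0.06 μg/mL is ≤ 0.5 μg/mL — susceptible
Trimethoprim-sulfamethoxazole: 23 mm is ≥ 17 mm ⇒ S
Doxycycline (8 μg/mL) ≥ 4 μg/mL — resistant
Ampicillin: 8 mm is ≤ 12 mm → resistant
Resistant: 5/9

56%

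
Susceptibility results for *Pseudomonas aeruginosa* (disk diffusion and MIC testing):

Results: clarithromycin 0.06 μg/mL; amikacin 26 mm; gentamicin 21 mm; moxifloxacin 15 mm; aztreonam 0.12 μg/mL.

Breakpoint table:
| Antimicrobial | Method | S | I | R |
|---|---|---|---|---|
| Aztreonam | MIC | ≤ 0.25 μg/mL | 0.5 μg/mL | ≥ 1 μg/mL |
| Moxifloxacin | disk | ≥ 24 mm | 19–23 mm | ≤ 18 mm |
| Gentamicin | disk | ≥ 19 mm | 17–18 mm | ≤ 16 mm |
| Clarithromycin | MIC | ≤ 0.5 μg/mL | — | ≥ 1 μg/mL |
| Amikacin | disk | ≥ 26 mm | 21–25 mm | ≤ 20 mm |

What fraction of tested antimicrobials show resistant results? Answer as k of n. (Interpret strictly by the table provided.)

Clarithromycin (0.06 μg/mL) ≤ 0.5 μg/mL ⇒ Susceptible
Amikacin: 26 mm is ≥ 26 mm ⇒ S
Gentamicin (21 mm) ≥ 19 mm → Susceptible
Moxifloxacin (15 mm) ≤ 18 mm → resistant
Aztreonam 0.12 μg/mL: ≤ 0.25 μg/mL → susceptible
Resistant: 1/5

1 of 5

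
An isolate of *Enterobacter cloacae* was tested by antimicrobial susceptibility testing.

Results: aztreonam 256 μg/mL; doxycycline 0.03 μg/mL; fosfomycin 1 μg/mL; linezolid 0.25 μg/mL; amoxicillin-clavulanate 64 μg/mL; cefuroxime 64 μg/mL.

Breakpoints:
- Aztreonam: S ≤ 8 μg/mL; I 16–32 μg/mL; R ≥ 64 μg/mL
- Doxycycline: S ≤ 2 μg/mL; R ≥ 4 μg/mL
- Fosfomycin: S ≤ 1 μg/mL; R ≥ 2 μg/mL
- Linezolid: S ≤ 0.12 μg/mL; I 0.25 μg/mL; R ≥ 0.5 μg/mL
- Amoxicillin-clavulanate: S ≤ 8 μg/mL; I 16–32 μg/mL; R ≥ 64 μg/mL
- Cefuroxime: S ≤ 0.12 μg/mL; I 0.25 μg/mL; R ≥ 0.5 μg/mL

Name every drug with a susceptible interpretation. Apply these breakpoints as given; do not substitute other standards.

doxycycline, fosfomycin

Aztreonam (256 μg/mL) ≥ 64 μg/mL — resistant
Doxycycline: 0.03 μg/mL is ≤ 2 μg/mL — S
Fosfomycin: 1 μg/mL is ≤ 1 μg/mL ⇒ S
Linezolid (0.25 μg/mL) = 0.25 μg/mL ⇒ intermediate
Amoxicillin-clavulanate: 64 μg/mL is ≥ 64 μg/mL ⇒ R
Cefuroxime 64 μg/mL: ≥ 0.5 μg/mL → Resistant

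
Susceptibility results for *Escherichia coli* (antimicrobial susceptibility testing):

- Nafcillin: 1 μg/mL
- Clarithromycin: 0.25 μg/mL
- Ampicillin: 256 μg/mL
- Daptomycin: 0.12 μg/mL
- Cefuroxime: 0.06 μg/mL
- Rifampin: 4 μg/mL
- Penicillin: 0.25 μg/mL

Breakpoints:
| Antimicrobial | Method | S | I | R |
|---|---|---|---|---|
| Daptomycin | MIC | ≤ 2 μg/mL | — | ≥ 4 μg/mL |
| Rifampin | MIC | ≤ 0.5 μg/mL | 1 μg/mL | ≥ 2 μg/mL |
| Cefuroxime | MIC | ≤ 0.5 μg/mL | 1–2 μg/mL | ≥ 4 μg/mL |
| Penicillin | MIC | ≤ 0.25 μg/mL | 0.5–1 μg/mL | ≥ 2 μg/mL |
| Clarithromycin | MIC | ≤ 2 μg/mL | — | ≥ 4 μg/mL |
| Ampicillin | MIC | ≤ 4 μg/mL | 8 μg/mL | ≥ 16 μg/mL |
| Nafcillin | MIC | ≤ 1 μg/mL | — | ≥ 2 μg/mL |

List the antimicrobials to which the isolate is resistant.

Nafcillin: 1 μg/mL is ≤ 1 μg/mL — susceptible
Clarithromycin: 0.25 μg/mL is ≤ 2 μg/mL ⇒ Susceptible
Ampicillin 256 μg/mL: ≥ 16 μg/mL → Resistant
Daptomycin (0.12 μg/mL) ≤ 2 μg/mL → S
Cefuroxime (0.06 μg/mL) ≤ 0.5 μg/mL ⇒ susceptible
Rifampin 4 μg/mL: ≥ 2 μg/mL — Resistant
Penicillin: 0.25 μg/mL is ≤ 0.25 μg/mL ⇒ Susceptible

ampicillin, rifampin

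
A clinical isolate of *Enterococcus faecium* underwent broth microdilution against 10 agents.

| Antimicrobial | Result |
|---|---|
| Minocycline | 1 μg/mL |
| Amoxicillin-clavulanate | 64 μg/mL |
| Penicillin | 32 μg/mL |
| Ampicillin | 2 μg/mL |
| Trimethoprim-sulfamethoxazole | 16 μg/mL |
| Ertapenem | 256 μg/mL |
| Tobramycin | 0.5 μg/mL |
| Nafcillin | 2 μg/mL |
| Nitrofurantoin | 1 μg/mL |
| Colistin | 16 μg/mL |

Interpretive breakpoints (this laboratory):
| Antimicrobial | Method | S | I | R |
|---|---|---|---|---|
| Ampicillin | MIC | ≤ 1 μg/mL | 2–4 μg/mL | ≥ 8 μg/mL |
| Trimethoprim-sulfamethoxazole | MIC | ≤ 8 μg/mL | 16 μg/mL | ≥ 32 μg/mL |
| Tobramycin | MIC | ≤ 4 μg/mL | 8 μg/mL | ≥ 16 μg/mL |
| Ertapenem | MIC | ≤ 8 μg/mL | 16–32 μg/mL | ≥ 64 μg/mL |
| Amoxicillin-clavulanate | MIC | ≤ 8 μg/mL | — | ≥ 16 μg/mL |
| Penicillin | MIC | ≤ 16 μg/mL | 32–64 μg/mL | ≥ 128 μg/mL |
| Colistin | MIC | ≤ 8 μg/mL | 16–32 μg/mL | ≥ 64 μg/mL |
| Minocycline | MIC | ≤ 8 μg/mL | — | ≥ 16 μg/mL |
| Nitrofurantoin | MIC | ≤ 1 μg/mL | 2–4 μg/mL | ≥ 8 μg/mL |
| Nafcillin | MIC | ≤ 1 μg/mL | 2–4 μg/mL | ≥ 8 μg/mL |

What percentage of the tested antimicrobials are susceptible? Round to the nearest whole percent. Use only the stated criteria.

Minocycline 1 μg/mL: ≤ 8 μg/mL → Susceptible
Amoxicillin-clavulanate 64 μg/mL: ≥ 16 μg/mL ⇒ R
Penicillin (32 μg/mL) in 32–64 μg/mL → intermediate
Ampicillin (2 μg/mL) in 2–4 μg/mL — I
Trimethoprim-sulfamethoxazole (16 μg/mL) = 16 μg/mL — Intermediate
Ertapenem: 256 μg/mL is ≥ 64 μg/mL — Resistant
Tobramycin (0.5 μg/mL) ≤ 4 μg/mL — S
Nafcillin (2 μg/mL) in 2–4 μg/mL → intermediate
Nitrofurantoin (1 μg/mL) ≤ 1 μg/mL — S
Colistin 16 μg/mL: in 16–32 μg/mL — I
Susceptible: 3/10

30%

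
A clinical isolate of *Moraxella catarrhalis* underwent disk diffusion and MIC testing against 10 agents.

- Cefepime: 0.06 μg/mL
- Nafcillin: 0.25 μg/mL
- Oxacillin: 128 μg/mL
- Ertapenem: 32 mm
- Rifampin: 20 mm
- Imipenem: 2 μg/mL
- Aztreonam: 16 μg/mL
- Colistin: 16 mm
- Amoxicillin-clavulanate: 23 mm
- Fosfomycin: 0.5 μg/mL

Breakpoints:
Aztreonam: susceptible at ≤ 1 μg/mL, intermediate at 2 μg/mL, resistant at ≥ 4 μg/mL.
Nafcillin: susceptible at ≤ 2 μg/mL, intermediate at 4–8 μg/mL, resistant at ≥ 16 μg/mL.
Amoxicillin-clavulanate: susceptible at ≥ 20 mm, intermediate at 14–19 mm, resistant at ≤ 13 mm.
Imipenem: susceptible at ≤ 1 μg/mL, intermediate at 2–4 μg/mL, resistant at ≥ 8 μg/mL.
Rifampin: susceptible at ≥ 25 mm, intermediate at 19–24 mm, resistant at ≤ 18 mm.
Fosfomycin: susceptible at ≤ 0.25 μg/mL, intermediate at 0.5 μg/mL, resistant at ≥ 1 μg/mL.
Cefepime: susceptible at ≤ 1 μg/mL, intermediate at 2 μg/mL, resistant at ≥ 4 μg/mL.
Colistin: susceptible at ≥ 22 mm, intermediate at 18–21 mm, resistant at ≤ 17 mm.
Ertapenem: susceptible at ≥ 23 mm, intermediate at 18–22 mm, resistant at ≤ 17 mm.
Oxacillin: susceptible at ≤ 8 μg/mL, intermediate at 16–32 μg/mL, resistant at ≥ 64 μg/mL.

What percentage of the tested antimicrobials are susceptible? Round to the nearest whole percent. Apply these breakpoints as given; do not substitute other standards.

Cefepime: 0.06 μg/mL is ≤ 1 μg/mL — Susceptible
Nafcillin (0.25 μg/mL) ≤ 2 μg/mL ⇒ Susceptible
Oxacillin: 128 μg/mL is ≥ 64 μg/mL — R
Ertapenem (32 mm) ≥ 23 mm — Susceptible
Rifampin 20 mm: in 19–24 mm → I
Imipenem: 2 μg/mL is in 2–4 μg/mL → Intermediate
Aztreonam (16 μg/mL) ≥ 4 μg/mL → R
Colistin: 16 mm is ≤ 17 mm — R
Amoxicillin-clavulanate 23 mm: ≥ 20 mm ⇒ S
Fosfomycin 0.5 μg/mL: = 0.5 μg/mL ⇒ I
Susceptible: 4/10

40%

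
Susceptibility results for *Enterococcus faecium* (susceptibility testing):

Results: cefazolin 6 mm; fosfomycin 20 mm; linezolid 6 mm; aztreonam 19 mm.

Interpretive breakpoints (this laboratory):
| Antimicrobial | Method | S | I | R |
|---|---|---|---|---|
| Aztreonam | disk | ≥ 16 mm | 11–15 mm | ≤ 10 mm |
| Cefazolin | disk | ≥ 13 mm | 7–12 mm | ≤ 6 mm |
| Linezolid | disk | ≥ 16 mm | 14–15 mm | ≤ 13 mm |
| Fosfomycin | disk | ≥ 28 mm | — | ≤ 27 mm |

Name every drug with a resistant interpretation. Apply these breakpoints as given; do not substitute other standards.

cefazolin, fosfomycin, linezolid

Cefazolin (6 mm) ≤ 6 mm — Resistant
Fosfomycin 20 mm: ≤ 27 mm → R
Linezolid: 6 mm is ≤ 13 mm → Resistant
Aztreonam (19 mm) ≥ 16 mm ⇒ S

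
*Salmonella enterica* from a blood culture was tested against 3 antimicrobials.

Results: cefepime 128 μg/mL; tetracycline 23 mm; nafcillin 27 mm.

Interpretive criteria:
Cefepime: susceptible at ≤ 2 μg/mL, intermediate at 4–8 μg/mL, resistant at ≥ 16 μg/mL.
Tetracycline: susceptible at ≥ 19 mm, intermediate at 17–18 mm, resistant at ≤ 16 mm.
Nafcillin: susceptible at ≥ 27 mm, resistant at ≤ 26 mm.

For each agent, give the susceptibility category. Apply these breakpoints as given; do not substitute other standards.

Cefepime 128 μg/mL: ≥ 16 μg/mL — Resistant
Tetracycline 23 mm: ≥ 19 mm ⇒ S
Nafcillin (27 mm) ≥ 27 mm — Susceptible

R, S, S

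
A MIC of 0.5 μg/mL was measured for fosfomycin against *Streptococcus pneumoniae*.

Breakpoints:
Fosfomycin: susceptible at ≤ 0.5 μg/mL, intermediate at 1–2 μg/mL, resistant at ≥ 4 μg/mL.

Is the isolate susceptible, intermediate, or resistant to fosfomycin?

Susceptible

Fosfomycin (0.5 μg/mL) ≤ 0.5 μg/mL ⇒ susceptible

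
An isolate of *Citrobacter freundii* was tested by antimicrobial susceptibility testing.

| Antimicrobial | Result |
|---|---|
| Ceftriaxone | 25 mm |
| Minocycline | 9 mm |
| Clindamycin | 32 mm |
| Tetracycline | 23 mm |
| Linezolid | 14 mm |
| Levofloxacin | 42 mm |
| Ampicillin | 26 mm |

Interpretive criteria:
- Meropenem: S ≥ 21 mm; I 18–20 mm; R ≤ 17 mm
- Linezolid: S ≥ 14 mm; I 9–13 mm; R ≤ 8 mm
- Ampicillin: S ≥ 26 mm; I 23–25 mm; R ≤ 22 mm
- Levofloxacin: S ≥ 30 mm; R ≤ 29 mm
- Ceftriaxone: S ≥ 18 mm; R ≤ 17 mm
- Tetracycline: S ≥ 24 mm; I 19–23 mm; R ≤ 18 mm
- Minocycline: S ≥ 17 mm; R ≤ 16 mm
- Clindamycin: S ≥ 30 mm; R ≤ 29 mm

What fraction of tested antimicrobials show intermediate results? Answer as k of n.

Ceftriaxone: 25 mm is ≥ 18 mm → S
Minocycline 9 mm: ≤ 16 mm → R
Clindamycin 32 mm: ≥ 30 mm → Susceptible
Tetracycline 23 mm: in 19–23 mm ⇒ I
Linezolid (14 mm) ≥ 14 mm — Susceptible
Levofloxacin: 42 mm is ≥ 30 mm ⇒ susceptible
Ampicillin: 26 mm is ≥ 26 mm ⇒ S
Intermediate: 1/7

1 of 7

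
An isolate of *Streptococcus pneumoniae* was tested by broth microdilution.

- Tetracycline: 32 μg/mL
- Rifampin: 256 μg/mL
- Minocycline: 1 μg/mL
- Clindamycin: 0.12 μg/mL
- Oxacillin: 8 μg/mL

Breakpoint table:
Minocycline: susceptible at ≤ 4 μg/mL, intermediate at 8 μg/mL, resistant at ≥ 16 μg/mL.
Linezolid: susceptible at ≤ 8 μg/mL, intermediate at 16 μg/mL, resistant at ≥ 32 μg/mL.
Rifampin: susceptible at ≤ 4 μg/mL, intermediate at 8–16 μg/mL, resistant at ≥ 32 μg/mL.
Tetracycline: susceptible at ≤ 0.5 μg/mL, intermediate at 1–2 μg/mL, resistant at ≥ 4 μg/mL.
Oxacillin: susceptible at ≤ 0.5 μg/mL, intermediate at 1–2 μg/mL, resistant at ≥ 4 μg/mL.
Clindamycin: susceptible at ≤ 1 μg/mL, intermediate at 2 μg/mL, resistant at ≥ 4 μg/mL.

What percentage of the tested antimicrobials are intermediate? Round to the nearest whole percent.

0%

Tetracycline: 32 μg/mL is ≥ 4 μg/mL → Resistant
Rifampin (256 μg/mL) ≥ 32 μg/mL → Resistant
Minocycline: 1 μg/mL is ≤ 4 μg/mL ⇒ S
Clindamycin (0.12 μg/mL) ≤ 1 μg/mL ⇒ Susceptible
Oxacillin (8 μg/mL) ≥ 4 μg/mL ⇒ resistant
Intermediate: 0/5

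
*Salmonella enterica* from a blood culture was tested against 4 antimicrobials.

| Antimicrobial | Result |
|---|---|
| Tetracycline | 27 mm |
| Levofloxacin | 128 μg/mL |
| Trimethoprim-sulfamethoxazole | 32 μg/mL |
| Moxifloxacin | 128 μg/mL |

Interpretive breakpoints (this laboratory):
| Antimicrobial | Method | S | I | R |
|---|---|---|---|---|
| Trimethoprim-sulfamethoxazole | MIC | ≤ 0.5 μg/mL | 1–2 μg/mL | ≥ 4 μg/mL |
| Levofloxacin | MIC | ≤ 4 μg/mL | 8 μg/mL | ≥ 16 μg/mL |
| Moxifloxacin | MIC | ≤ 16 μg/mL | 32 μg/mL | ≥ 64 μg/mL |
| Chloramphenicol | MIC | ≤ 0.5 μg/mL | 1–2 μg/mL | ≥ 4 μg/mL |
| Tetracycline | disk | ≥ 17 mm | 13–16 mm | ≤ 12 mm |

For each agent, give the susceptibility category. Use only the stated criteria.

S, R, R, R

Tetracycline 27 mm: ≥ 17 mm — S
Levofloxacin 128 μg/mL: ≥ 16 μg/mL → resistant
Trimethoprim-sulfamethoxazole: 32 μg/mL is ≥ 4 μg/mL ⇒ R
Moxifloxacin (128 μg/mL) ≥ 64 μg/mL → Resistant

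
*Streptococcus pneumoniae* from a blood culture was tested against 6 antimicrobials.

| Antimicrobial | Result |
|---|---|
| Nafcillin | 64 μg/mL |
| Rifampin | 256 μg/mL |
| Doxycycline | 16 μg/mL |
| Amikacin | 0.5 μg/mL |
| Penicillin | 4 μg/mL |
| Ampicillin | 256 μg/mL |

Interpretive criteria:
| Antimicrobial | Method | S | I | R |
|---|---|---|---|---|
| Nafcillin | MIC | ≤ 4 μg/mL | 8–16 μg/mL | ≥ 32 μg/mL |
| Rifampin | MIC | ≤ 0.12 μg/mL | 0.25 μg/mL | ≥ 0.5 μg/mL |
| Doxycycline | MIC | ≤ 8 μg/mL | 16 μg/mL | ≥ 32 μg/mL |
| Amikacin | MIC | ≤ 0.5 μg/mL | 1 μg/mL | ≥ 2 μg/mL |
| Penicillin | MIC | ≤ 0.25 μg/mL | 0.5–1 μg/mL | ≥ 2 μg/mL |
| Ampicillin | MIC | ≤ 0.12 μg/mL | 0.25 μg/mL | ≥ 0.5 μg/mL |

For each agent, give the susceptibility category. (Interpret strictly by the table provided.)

Nafcillin: 64 μg/mL is ≥ 32 μg/mL ⇒ R
Rifampin 256 μg/mL: ≥ 0.5 μg/mL ⇒ Resistant
Doxycycline 16 μg/mL: = 16 μg/mL → Intermediate
Amikacin 0.5 μg/mL: ≤ 0.5 μg/mL — susceptible
Penicillin: 4 μg/mL is ≥ 2 μg/mL → Resistant
Ampicillin: 256 μg/mL is ≥ 0.5 μg/mL ⇒ Resistant

R, R, I, S, R, R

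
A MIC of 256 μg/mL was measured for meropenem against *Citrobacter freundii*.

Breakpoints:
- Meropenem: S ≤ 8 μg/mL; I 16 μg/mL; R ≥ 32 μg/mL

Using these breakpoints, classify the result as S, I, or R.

Meropenem (256 μg/mL) ≥ 32 μg/mL ⇒ R

R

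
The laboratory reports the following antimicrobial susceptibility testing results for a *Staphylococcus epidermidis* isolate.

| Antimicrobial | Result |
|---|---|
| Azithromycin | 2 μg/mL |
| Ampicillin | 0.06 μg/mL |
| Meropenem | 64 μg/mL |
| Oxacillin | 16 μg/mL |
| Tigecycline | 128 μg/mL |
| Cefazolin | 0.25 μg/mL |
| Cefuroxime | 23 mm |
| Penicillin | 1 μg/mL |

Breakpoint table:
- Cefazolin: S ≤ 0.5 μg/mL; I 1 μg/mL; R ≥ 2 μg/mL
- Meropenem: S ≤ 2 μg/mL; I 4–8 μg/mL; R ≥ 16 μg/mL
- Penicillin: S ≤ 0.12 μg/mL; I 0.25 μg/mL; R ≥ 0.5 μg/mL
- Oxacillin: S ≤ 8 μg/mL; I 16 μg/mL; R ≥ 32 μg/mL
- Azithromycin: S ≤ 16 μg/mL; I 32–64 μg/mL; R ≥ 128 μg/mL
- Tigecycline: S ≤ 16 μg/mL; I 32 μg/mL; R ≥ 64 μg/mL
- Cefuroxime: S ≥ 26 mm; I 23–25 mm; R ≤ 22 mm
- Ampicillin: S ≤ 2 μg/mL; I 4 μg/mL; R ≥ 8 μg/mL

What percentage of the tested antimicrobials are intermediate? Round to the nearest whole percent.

25%

Azithromycin (2 μg/mL) ≤ 16 μg/mL — susceptible
Ampicillin (0.06 μg/mL) ≤ 2 μg/mL ⇒ S
Meropenem 64 μg/mL: ≥ 16 μg/mL ⇒ Resistant
Oxacillin 16 μg/mL: = 16 μg/mL → Intermediate
Tigecycline 128 μg/mL: ≥ 64 μg/mL — Resistant
Cefazolin (0.25 μg/mL) ≤ 0.5 μg/mL ⇒ Susceptible
Cefuroxime 23 mm: in 23–25 mm ⇒ intermediate
Penicillin (1 μg/mL) ≥ 0.5 μg/mL ⇒ Resistant
Intermediate: 2/8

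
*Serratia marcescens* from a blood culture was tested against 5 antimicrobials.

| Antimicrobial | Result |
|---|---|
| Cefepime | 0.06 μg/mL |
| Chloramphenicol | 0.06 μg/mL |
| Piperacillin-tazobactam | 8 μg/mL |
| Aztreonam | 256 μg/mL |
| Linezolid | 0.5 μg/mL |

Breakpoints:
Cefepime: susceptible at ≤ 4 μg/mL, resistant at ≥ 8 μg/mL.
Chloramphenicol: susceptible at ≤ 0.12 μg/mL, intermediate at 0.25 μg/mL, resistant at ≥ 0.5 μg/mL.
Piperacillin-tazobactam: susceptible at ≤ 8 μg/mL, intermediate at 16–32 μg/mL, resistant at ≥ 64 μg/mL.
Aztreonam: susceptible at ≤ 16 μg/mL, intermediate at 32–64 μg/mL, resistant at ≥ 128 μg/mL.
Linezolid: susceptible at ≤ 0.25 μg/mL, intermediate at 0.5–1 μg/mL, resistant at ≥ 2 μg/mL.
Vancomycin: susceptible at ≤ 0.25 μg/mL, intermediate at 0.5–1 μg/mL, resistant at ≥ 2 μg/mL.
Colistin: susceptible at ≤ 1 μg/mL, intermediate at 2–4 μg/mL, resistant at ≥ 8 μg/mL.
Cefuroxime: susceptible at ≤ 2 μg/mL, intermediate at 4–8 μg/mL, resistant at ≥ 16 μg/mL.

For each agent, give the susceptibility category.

S, S, S, R, I

Cefepime (0.06 μg/mL) ≤ 4 μg/mL ⇒ susceptible
Chloramphenicol (0.06 μg/mL) ≤ 0.12 μg/mL → Susceptible
Piperacillin-tazobactam: 8 μg/mL is ≤ 8 μg/mL — Susceptible
Aztreonam: 256 μg/mL is ≥ 128 μg/mL → resistant
Linezolid 0.5 μg/mL: in 0.5–1 μg/mL ⇒ intermediate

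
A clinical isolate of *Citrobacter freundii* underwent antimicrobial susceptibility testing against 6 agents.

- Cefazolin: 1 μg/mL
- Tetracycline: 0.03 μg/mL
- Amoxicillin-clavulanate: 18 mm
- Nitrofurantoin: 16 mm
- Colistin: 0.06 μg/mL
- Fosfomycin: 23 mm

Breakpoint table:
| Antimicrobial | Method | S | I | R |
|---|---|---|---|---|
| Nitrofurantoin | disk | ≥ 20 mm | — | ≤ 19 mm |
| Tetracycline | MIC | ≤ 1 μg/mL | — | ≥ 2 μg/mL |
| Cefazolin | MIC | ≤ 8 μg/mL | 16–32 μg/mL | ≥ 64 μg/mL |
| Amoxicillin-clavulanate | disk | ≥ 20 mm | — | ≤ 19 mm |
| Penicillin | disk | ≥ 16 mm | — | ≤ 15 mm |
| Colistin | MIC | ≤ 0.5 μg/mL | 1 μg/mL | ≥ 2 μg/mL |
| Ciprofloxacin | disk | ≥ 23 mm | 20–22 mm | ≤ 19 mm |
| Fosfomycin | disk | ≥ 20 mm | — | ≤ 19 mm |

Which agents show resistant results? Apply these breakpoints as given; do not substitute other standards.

Cefazolin 1 μg/mL: ≤ 8 μg/mL — S
Tetracycline: 0.03 μg/mL is ≤ 1 μg/mL → Susceptible
Amoxicillin-clavulanate: 18 mm is ≤ 19 mm ⇒ resistant
Nitrofurantoin: 16 mm is ≤ 19 mm — resistant
Colistin: 0.06 μg/mL is ≤ 0.5 μg/mL ⇒ susceptible
Fosfomycin: 23 mm is ≥ 20 mm — susceptible

amoxicillin-clavulanate, nitrofurantoin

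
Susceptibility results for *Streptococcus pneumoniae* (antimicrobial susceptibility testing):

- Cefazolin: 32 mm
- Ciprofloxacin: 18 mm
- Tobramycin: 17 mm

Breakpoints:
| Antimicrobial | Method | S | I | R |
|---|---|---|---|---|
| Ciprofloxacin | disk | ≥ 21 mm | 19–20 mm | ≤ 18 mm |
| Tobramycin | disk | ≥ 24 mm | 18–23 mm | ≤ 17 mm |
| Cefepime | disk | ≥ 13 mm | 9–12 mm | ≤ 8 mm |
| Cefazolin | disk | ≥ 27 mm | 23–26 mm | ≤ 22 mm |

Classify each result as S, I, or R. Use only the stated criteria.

Cefazolin 32 mm: ≥ 27 mm ⇒ Susceptible
Ciprofloxacin (18 mm) ≤ 18 mm → resistant
Tobramycin 17 mm: ≤ 17 mm — Resistant

S, R, R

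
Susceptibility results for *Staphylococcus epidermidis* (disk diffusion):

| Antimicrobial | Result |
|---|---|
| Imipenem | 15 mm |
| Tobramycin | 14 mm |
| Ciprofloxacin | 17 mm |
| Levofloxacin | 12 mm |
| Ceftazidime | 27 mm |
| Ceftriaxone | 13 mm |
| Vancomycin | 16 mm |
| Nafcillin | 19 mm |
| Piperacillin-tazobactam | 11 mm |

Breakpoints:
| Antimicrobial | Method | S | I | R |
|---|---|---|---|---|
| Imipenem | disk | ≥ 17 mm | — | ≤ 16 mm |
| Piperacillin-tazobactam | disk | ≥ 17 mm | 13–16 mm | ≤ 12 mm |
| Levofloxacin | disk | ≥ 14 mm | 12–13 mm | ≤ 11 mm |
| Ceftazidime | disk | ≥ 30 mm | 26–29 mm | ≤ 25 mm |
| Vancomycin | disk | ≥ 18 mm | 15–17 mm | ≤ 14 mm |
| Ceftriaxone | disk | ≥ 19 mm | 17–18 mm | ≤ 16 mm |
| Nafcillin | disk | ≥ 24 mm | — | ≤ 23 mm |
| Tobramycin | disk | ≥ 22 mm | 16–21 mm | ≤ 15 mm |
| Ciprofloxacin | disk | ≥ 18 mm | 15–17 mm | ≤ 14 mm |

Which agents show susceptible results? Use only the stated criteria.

none

Imipenem 15 mm: ≤ 16 mm — resistant
Tobramycin 14 mm: ≤ 15 mm — R
Ciprofloxacin 17 mm: in 15–17 mm ⇒ intermediate
Levofloxacin (12 mm) in 12–13 mm → intermediate
Ceftazidime: 27 mm is in 26–29 mm ⇒ Intermediate
Ceftriaxone (13 mm) ≤ 16 mm → resistant
Vancomycin: 16 mm is in 15–17 mm ⇒ I
Nafcillin (19 mm) ≤ 23 mm — R
Piperacillin-tazobactam: 11 mm is ≤ 12 mm — resistant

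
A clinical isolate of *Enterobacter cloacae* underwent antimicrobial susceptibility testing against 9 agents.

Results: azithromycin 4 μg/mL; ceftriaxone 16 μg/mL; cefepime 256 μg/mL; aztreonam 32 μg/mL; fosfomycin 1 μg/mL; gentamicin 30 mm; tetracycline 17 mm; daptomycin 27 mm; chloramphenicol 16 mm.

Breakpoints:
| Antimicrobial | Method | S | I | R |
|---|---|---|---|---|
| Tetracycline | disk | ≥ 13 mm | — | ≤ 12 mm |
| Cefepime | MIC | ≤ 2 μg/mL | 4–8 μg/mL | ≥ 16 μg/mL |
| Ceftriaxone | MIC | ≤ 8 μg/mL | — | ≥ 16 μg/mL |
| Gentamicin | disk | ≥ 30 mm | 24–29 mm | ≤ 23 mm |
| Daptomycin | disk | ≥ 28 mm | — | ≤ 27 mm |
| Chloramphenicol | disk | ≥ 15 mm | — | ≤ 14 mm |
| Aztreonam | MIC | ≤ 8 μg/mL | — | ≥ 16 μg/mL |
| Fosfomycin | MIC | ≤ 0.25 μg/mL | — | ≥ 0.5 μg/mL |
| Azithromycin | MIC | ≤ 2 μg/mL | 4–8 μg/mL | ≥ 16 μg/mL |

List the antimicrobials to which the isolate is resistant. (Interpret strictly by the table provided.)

ceftriaxone, cefepime, aztreonam, fosfomycin, daptomycin

Azithromycin 4 μg/mL: in 4–8 μg/mL → Intermediate
Ceftriaxone: 16 μg/mL is ≥ 16 μg/mL ⇒ resistant
Cefepime (256 μg/mL) ≥ 16 μg/mL → R
Aztreonam: 32 μg/mL is ≥ 16 μg/mL — resistant
Fosfomycin: 1 μg/mL is ≥ 0.5 μg/mL — resistant
Gentamicin: 30 mm is ≥ 30 mm ⇒ susceptible
Tetracycline: 17 mm is ≥ 13 mm ⇒ S
Daptomycin 27 mm: ≤ 27 mm → R
Chloramphenicol (16 mm) ≥ 15 mm → S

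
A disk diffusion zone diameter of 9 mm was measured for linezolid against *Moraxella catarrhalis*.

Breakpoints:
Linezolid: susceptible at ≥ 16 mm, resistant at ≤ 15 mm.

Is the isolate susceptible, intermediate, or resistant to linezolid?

Linezolid: 9 mm is ≤ 15 mm ⇒ R

Resistant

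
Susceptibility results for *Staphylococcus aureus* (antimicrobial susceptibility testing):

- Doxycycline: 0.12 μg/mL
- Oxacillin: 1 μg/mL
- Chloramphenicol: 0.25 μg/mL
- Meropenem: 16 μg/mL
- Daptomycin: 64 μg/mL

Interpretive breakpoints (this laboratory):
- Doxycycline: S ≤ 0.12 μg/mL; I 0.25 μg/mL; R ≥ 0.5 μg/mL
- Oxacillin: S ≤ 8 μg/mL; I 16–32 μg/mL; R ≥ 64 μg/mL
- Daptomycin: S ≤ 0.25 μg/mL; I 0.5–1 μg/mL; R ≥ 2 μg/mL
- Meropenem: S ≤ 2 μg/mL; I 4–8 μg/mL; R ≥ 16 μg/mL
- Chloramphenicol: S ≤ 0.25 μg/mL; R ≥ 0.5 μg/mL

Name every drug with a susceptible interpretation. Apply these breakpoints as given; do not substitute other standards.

Doxycycline 0.12 μg/mL: ≤ 0.12 μg/mL ⇒ susceptible
Oxacillin 1 μg/mL: ≤ 8 μg/mL → Susceptible
Chloramphenicol: 0.25 μg/mL is ≤ 0.25 μg/mL — S
Meropenem 16 μg/mL: ≥ 16 μg/mL — R
Daptomycin (64 μg/mL) ≥ 2 μg/mL → resistant

doxycycline, oxacillin, chloramphenicol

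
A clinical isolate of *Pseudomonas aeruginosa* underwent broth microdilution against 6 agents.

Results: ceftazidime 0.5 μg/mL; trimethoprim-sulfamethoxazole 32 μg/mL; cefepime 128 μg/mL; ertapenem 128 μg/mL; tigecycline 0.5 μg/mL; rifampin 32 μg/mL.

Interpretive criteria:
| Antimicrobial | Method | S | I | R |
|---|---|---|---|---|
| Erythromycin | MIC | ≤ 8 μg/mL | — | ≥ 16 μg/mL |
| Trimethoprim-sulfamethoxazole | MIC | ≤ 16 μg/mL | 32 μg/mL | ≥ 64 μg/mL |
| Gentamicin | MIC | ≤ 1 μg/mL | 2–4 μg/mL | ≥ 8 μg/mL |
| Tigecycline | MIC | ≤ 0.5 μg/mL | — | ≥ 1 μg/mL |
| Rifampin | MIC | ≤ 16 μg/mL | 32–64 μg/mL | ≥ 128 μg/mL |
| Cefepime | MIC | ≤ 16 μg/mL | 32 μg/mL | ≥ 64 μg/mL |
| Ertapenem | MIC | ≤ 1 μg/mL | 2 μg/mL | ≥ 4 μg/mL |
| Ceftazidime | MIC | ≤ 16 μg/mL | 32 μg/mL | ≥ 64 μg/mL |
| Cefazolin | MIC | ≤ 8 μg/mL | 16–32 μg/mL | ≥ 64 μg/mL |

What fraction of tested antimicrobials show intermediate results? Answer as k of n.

2 of 6

Ceftazidime 0.5 μg/mL: ≤ 16 μg/mL — Susceptible
Trimethoprim-sulfamethoxazole: 32 μg/mL is = 32 μg/mL — I
Cefepime 128 μg/mL: ≥ 64 μg/mL — resistant
Ertapenem 128 μg/mL: ≥ 4 μg/mL — resistant
Tigecycline (0.5 μg/mL) ≤ 0.5 μg/mL ⇒ susceptible
Rifampin (32 μg/mL) in 32–64 μg/mL ⇒ Intermediate
Intermediate: 2/6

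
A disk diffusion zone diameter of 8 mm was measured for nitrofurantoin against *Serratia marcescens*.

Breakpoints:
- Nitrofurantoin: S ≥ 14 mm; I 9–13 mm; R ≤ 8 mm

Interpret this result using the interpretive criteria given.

Nitrofurantoin 8 mm: ≤ 8 mm ⇒ resistant

Resistant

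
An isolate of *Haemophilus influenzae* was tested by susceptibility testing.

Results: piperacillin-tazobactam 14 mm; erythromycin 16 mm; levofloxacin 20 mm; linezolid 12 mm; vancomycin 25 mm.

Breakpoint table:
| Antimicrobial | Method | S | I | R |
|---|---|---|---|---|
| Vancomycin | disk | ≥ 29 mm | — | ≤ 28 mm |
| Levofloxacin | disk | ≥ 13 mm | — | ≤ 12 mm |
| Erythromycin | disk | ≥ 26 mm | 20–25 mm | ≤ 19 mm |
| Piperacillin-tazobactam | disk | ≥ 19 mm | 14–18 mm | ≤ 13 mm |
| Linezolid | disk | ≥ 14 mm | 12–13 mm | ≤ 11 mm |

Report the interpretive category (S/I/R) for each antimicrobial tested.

Piperacillin-tazobactam: 14 mm is in 14–18 mm → Intermediate
Erythromycin (16 mm) ≤ 19 mm → R
Levofloxacin (20 mm) ≥ 13 mm — susceptible
Linezolid: 12 mm is in 12–13 mm → Intermediate
Vancomycin 25 mm: ≤ 28 mm → R

I, R, S, I, R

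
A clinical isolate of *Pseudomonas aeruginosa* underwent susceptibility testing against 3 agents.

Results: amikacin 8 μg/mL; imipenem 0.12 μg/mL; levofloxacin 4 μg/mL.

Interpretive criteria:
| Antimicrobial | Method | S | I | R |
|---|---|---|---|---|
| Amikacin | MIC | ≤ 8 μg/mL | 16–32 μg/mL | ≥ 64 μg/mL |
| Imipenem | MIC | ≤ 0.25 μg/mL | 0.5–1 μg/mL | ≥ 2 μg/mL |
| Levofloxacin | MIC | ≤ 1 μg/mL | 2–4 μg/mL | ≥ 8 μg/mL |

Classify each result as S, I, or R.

Amikacin (8 μg/mL) ≤ 8 μg/mL — Susceptible
Imipenem (0.12 μg/mL) ≤ 0.25 μg/mL — Susceptible
Levofloxacin: 4 μg/mL is in 2–4 μg/mL → intermediate

S, S, I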